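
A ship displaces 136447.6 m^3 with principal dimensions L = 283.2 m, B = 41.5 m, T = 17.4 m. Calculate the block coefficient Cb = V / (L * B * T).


Formula: Cb = V / (L * B * T)
Step 1 — L * B * T = 283.2 * 41.5 * 17.4 = 204498.72 m^3
Step 2 — Cb = 136447.6 / 204498.72 ≈ 0.66723 (5 s.f.)

0.66723


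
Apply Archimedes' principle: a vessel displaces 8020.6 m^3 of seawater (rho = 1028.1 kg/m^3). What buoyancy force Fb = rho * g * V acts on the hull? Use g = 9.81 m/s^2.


Formula: Fb = rho * g * V
Substituting: Fb = 1028.1 * 9.81 * 8020.6
Intermediate: 1028.1 * 9.81 = 10085.661
Result: Fb = 10085.661 * 8020.6 ≈ 80893000 N (5 s.f.)

80893000 N


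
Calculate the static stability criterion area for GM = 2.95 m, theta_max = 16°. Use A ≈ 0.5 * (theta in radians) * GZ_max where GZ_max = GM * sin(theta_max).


Formula: GZ_max = GM * sin(theta); Area = 0.5 * theta_rad * GZ_max
Step 1 — GZ_max = 2.95 * sin(16°) = 2.95 * 0.275637 = 0.813129 m
Step 2 — theta_rad = 16 * pi/180 = 0.279253 rad
Step 3 — Area = 0.5 * 0.279253 * 0.813129 ≈ 0.11353 m·rad (5 s.f.)

0.11353 m·rad


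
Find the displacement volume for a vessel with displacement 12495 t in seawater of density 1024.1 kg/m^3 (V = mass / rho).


Formula: V = mass / rho
Step 1 — convert tonnes to kg: 12495 t * 1000 = 12495000 kg
Step 2 — V = 12495000 / 1024.1 ≈ 12201 m^3 (5 s.f.)

12201 m^3


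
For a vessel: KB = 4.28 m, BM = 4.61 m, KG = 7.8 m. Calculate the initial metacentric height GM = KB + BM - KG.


Formula: GM = KB + BM - KG
Step 1 — KM = KB + BM = 4.28 + 4.61 = 8.89 m
Step 2 — GM = KM - KG = 8.89 - 7.8 = 1.09 m

1.09 m


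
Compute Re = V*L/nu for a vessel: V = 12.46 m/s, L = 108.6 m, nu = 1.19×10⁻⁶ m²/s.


Formula: Re = V * L / nu
Step 1 — V * L = 12.46 * 108.6 = 1353.156 m^2/s
Step 2 — Re = 1353.156 / 1.19e-6 = 1.14e+09

1.14e+09


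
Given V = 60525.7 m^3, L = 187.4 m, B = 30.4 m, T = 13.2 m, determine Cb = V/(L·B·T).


Formula: Cb = V / (L * B * T)
Step 1 — L * B * T = 187.4 * 30.4 * 13.2 = 75199.872 m^3
Step 2 — Cb = 60525.7 / 75199.872 ≈ 0.80486 (5 s.f.)

0.80486


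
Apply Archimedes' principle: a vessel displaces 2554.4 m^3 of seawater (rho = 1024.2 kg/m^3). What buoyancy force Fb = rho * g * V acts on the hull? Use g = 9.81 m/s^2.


Formula: Fb = rho * g * V
Substituting: Fb = 1024.2 * 9.81 * 2554.4
Intermediate: 1024.2 * 9.81 = 10047.402
Result: Fb = 10047.402 * 2554.4 ≈ 25665000 N (5 s.f.)

25665000 N


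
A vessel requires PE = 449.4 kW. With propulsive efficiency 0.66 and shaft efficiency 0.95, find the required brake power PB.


Formula: PB = PE / (eta_D * eta_S)
Step 1 — combined efficiency = eta_D * eta_S = 0.66 * 0.95 = 0.627
Step 2 — PB = 449.4 / 0.627 ≈ 716.75 kW (5 s.f.)

716.75 kW


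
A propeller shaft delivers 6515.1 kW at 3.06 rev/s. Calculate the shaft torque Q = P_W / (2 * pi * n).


Formula: Q = P_W / (2 * pi * n)
Step 1 — P_W = 6515.1 kW * 1000 = 6515100.0 W
Step 2 — 2 * pi * n = 2 * pi * 3.06 = 19.226547
Step 3 — Q = 6515100.0 / 19.226547 ≈ 338860 N·m (5 s.f.)

338860 N·m


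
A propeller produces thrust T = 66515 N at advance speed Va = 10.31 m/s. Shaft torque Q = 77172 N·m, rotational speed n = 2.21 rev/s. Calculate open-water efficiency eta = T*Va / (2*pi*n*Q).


Formula: eta = T * Va / (2 * pi * n * Q)
Step 1 — numerator = T * Va = 66515 * 10.31 = 685769.65
Step 2 — 2 * pi * n = 2 * pi * 2.21 = 13.88584
Step 3 — denominator = 13.88584 * 77172 = 1071598.04
Step 4 — eta = 685769.65 / 1071598.04 ≈ 0.63995 (5 s.f.)

0.63995


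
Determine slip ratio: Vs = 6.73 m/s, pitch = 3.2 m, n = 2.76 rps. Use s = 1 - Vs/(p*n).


Formula: s = 1 - Vs / (p * n)
Step 1 — p * n = 3.2 * 2.76 = 8.832
Step 2 — Vs / (p*n) = 6.73 / 8.832 = 0.762002 (6 d.p.)
Step 3 — s = 1 - 0.762002 = 0.237998

0.237998


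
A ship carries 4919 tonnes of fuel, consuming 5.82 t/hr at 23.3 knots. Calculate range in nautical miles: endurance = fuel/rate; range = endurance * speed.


Formula: endurance = fuel / rate; range = endurance * speed
Step 1 — endurance = 4919 / 5.82 = 845.189 hours
Step 2 — range = 845.189 * 23.3 ≈ 19693 nautical miles (5 s.f.)

19693 NM


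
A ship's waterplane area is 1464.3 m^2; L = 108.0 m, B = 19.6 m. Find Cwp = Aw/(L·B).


Formula: Cwp = Aw / (L * B)
Step 1 — L * B = 108.0 * 19.6 = 2116.8 m^2
Step 2 — Cwp = 1464.3 / 2116.8 ≈ 0.69175 (5 s.f.)

0.69175


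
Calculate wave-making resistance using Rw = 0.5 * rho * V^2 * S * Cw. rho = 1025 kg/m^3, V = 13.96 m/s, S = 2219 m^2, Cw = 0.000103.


Formula: Rw = 0.5 * rho * V^2 * S * Cw
Step 1 — V^2 = 13.96^2 = 194.8816
Step 2 — 0.5 * rho * V^2 = 0.5 * 1025 * 194.8816 = 99876.82
Step 3 — Rw = 99876.82 * 2219 * 0.000103 ≈ 22828 N (5 s.f.)

22828 N


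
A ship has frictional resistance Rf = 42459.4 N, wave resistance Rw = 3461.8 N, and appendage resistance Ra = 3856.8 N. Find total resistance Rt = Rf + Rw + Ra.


Formula: Rt = Rf + Rw + Ra
Substituting: Rt = 42459.4 + 3461.8 + 3856.8
Result: Rt = 49778.0 N

49778.0 N


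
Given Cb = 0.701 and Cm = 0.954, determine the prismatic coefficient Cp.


Formula: Cp = Cb / Cm
Substituting: Cp = 0.701 / 0.954
Result: Cp ≈ 0.73480 (5 s.f.)

0.73480


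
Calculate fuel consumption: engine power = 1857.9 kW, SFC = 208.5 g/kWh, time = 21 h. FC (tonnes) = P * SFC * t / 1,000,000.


Formula: FC (tonnes) = P * SFC * t / 1,000,000
Step 1 — P * SFC * t = 1857.9 * 208.5 * 21 = 8134815.15 g
Step 2 — FC (tonnes) = 8134815.15 / 1,000,000 ≈ 8.1348 tonnes (5 s.f.)

8.1348 tonnes


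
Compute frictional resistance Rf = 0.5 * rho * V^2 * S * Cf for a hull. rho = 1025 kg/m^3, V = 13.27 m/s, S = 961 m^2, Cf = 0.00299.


Formula: Rf = 0.5 * rho * V^2 * S * Cf
Step 1 — V^2 = 13.27^2 = 176.0929
Step 2 — 0.5 * rho * V^2 = 0.5 * 1025 * 176.0929 = 90247.61125
Step 3 — Rf = 90247.61125 * 961 * 0.00299 ≈ 259320 N (5 s.f.)

259320 N


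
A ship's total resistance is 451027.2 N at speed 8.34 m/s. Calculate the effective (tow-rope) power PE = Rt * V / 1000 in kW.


Formula: PE = Rt * V / 1000 (kW)
Step 1 — PE (W) = 451027.2 * 8.34 = 3761566.848 W
Step 2 — PE (kW) = 3761566.848 / 1000 ≈ 3761.6 kW (5 s.f.)

3761.6 kW


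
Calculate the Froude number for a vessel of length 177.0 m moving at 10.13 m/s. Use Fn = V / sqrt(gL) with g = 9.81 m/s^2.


Formula: Fn = V / sqrt(g * L)
Step 1 — g * L = 9.81 * 177.0 = 1736.37
Step 2 — sqrt(g * L) = sqrt(1736.37) = 41.669773
Step 3 — Fn = 10.13 / 41.669773 ≈ 0.24310 (5 s.f.)

0.24310


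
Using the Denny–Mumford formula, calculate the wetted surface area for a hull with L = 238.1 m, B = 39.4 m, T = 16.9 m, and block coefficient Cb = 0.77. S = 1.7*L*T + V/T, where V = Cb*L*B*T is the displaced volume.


Formula: S = 1.7*L*T + V/T with V = Cb*L*B*T, i.e. S = L * (1.7*T + Cb*B)
Step 1 — 1.7*T = 1.7 * 16.9 = 28.73 m
Step 2 — Cb*B = 0.77 * 39.4 = 30.338 m
Step 3 — 1.7*T + Cb*B = 28.73 + 30.338 = 59.068 m
Step 4 — S = 238.1 * 59.068 ≈ 14064 m^2 (5 s.f.)

14064 m^2


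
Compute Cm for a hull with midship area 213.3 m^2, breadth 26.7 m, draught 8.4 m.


Formula: Cm = Am / (B * T)
Step 1 — B * T = 26.7 * 8.4 = 224.28 m^2
Step 2 — Cm = 213.3 / 224.28 ≈ 0.95104 (5 s.f.)

0.95104


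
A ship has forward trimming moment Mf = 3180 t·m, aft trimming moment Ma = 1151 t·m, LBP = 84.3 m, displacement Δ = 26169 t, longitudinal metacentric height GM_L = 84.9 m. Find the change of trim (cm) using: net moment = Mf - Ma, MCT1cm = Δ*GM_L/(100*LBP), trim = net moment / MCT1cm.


Formula: net trimming moment = Mf - Ma; MCT1cm = Δ*GM_L/(100*LBP); trim = net moment / MCT1cm
Step 1 — net trimming moment = 3180 - 1151 = 2029 t·m
Step 2 — MCT1cm = 26169 * 84.9 / (100 * 84.3) = 263.5526 t·m/cm
Step 3 — trim = 2029 / 263.5526 ≈ 7.6987 cm (5 s.f.)

7.6987 cm


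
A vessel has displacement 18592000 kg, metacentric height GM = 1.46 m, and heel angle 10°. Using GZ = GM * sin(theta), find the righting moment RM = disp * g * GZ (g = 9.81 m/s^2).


Formula: GZ = GM * sin(theta); RM = disp * g * GZ
Step 1 — GZ = 1.46 * sin(10°) = 1.46 * 0.173648 = 0.253526 m
Step 2 — RM = 18592000 * 9.81 * 0.253526 ≈ 46240000 N·m (5 s.f.)

46240000 N·m


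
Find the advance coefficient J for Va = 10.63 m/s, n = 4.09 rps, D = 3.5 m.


Formula: J = Va / (n * D)
Step 1 — n * D = 4.09 * 3.5 = 14.315
Step 2 — J = 10.63 / 14.315 ≈ 0.74258 (5 s.f.)

0.74258


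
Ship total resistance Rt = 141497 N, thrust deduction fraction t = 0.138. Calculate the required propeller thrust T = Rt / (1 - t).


Formula: T = Rt / (1 - t)
Step 1 — (1 - t) = 1 - 0.138 = 0.862
Step 2 — T = 141497 / 0.862 ≈ 164150 N (5 s.f.)

164150 N


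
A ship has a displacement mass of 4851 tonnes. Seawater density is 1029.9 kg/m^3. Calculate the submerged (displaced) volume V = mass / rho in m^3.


Formula: V = mass / rho
Step 1 — convert tonnes to kg: 4851 t * 1000 = 4851000 kg
Step 2 — V = 4851000 / 1029.9 ≈ 4710.2 m^3 (5 s.f.)

4710.2 m^3


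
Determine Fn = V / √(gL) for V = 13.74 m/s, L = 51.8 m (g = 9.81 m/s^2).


Formula: Fn = V / sqrt(g * L)
Step 1 — g * L = 9.81 * 51.8 = 508.158
Step 2 — sqrt(g * L) = sqrt(508.158) = 22.54236
Step 3 — Fn = 13.74 / 22.54236 ≈ 0.60952 (5 s.f.)

0.60952


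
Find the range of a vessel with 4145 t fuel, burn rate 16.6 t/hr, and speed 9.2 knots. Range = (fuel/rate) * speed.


Formula: endurance = fuel / rate; range = endurance * speed
Step 1 — endurance = 4145 / 16.6 = 249.6988 hours
Step 2 — range = 249.6988 * 9.2 ≈ 2297.2 nautical miles (5 s.f.)

2297.2 NM


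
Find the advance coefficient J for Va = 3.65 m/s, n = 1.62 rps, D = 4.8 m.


Formula: J = Va / (n * D)
Step 1 — n * D = 1.62 * 4.8 = 7.776
Step 2 — J = 3.65 / 7.776 ≈ 0.46939 (5 s.f.)

0.46939


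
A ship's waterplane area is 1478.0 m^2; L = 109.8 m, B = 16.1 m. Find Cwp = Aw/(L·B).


Formula: Cwp = Aw / (L * B)
Step 1 — L * B = 109.8 * 16.1 = 1767.78 m^2
Step 2 — Cwp = 1478.0 / 1767.78 ≈ 0.83608 (5 s.f.)

0.83608


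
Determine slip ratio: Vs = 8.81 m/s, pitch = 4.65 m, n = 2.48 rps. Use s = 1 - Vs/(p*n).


Formula: s = 1 - Vs / (p * n)
Step 1 — p * n = 4.65 * 2.48 = 11.532
Step 2 — Vs / (p*n) = 8.81 / 11.532 = 0.763961 (6 d.p.)
Step 3 — s = 1 - 0.763961 = 0.236039

0.236039


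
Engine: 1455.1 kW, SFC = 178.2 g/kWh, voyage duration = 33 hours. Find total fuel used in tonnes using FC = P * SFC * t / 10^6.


Formula: FC (tonnes) = P * SFC * t / 1,000,000
Step 1 — P * SFC * t = 1455.1 * 178.2 * 33 = 8556861.06 g
Step 2 — FC (tonnes) = 8556861.06 / 1,000,000 ≈ 8.5569 tonnes (5 s.f.)

8.5569 tonnes


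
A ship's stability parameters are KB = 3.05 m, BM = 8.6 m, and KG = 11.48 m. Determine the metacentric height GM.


Formula: GM = KB + BM - KG
Step 1 — KM = KB + BM = 3.05 + 8.6 = 11.65 m
Step 2 — GM = KM - KG = 11.65 - 11.48 = 0.17 m

0.17 m


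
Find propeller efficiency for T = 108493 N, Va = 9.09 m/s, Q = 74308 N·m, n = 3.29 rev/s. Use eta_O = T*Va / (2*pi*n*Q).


Formula: eta = T * Va / (2 * pi * n * Q)
Step 1 — numerator = T * Va = 108493 * 9.09 = 986201.37
Step 2 — 2 * pi * n = 2 * pi * 3.29 = 20.67168
Step 3 — denominator = 20.67168 * 74308 = 1536071.2
Step 4 — eta = 986201.37 / 1536071.2 ≈ 0.64203 (5 s.f.)

0.64203


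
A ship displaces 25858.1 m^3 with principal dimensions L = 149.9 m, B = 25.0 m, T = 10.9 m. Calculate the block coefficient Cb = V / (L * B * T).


Formula: Cb = V / (L * B * T)
Step 1 — L * B * T = 149.9 * 25.0 * 10.9 = 40847.75 m^3
Step 2 — Cb = 25858.1 / 40847.75 ≈ 0.63304 (5 s.f.)

0.63304


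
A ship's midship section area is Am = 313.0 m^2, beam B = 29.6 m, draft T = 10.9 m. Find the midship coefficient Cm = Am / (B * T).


Formula: Cm = Am / (B * T)
Step 1 — B * T = 29.6 * 10.9 = 322.64 m^2
Step 2 — Cm = 313.0 / 322.64 ≈ 0.97012 (5 s.f.)

0.97012


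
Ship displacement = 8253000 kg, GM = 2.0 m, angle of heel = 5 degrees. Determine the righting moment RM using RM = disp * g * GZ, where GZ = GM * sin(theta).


Formula: GZ = GM * sin(theta); RM = disp * g * GZ
Step 1 — GZ = 2.0 * sin(5°) = 2.0 * 0.087156 = 0.174312 m
Step 2 — RM = 8253000 * 9.81 * 0.174312 ≈ 14113000 N·m (5 s.f.)

14113000 N·m


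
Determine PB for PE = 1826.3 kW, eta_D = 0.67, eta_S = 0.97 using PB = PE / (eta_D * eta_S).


Formula: PB = PE / (eta_D * eta_S)
Step 1 — combined efficiency = eta_D * eta_S = 0.67 * 0.97 = 0.6499
Step 2 — PB = 1826.3 / 0.6499 ≈ 2810.1 kW (5 s.f.)

2810.1 kW


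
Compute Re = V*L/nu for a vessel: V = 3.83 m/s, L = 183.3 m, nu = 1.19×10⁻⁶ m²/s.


Formula: Re = V * L / nu
Step 1 — V * L = 3.83 * 183.3 = 702.039 m^2/s
Step 2 — Re = 702.039 / 1.19e-6 = 5.90e+08

5.90e+08


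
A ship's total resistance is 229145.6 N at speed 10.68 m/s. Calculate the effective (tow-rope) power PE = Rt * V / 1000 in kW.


Formula: PE = Rt * V / 1000 (kW)
Step 1 — PE (W) = 229145.6 * 10.68 = 2447275.008 W
Step 2 — PE (kW) = 2447275.008 / 1000 ≈ 2447.3 kW (5 s.f.)

2447.3 kW


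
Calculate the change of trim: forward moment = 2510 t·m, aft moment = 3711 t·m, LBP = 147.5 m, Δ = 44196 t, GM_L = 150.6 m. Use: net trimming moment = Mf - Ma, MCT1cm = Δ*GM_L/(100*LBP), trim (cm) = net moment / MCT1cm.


Formula: net trimming moment = Mf - Ma; MCT1cm = Δ*GM_L/(100*LBP); trim = net moment / MCT1cm
Step 1 — net trimming moment = 2510 - 3711 = -1201 t·m
Step 2 — MCT1cm = 44196 * 150.6 / (100 * 147.5) = 451.2487 t·m/cm
Step 3 — trim = -1201 / 451.2487 ≈ -2.6615 cm (5 s.f.)

-2.6615 cm


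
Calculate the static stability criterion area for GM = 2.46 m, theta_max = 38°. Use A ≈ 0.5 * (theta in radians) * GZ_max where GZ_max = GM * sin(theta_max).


Formula: GZ_max = GM * sin(theta); Area = 0.5 * theta_rad * GZ_max
Step 1 — GZ_max = 2.46 * sin(38°) = 2.46 * 0.615661 = 1.514526 m
Step 2 — theta_rad = 38 * pi/180 = 0.663225 rad
Step 3 — Area = 0.5 * 0.663225 * 1.514526 ≈ 0.50224 m·rad (5 s.f.)

0.50224 m·rad


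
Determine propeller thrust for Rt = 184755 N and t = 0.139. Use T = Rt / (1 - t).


Formula: T = Rt / (1 - t)
Step 1 — (1 - t) = 1 - 0.139 = 0.861
Step 2 — T = 184755 / 0.861 ≈ 214580 N (5 s.f.)

214580 N


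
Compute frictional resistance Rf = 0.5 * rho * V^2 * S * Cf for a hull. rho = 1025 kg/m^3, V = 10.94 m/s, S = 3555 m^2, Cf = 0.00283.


Formula: Rf = 0.5 * rho * V^2 * S * Cf
Step 1 — V^2 = 10.94^2 = 119.6836
Step 2 — 0.5 * rho * V^2 = 0.5 * 1025 * 119.6836 = 61337.845
Step 3 — Rf = 61337.845 * 3555 * 0.00283 ≈ 617100 N (5 s.f.)

617100 N


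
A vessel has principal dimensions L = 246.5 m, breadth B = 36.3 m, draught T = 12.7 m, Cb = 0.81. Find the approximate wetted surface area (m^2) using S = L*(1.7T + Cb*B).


Formula: S = 1.7*L*T + V/T with V = Cb*L*B*T, i.e. S = L * (1.7*T + Cb*B)
Step 1 — 1.7*T = 1.7 * 12.7 = 21.59 m
Step 2 — Cb*B = 0.81 * 36.3 = 29.403 m
Step 3 — 1.7*T + Cb*B = 21.59 + 29.403 = 50.993 m
Step 4 — S = 246.5 * 50.993 ≈ 12570 m^2 (5 s.f.)

12570 m^2


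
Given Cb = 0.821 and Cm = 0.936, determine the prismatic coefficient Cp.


Formula: Cp = Cb / Cm
Substituting: Cp = 0.821 / 0.936
Result: Cp ≈ 0.87714 (5 s.f.)

0.87714


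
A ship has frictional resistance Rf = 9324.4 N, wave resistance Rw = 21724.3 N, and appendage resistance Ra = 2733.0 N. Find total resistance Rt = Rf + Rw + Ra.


Formula: Rt = Rf + Rw + Ra
Substituting: Rt = 9324.4 + 21724.3 + 2733.0
Result: Rt = 33781.7 N

33781.7 N


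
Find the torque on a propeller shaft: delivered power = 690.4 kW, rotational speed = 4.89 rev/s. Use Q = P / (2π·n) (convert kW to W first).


Formula: Q = P_W / (2 * pi * n)
Step 1 — P_W = 690.4 kW * 1000 = 690400.0 W
Step 2 — 2 * pi * n = 2 * pi * 4.89 = 30.724776
Step 3 — Q = 690400.0 / 30.724776 ≈ 22470 N·m (5 s.f.)

22470 N·m


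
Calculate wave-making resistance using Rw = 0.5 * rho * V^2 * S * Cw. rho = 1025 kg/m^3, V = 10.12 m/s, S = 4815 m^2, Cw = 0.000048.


Formula: Rw = 0.5 * rho * V^2 * S * Cw
Step 1 — V^2 = 10.12^2 = 102.4144
Step 2 — 0.5 * rho * V^2 = 0.5 * 1025 * 102.4144 = 52487.38
Step 3 — Rw = 52487.38 * 4815 * 0.000048 ≈ 12131 N (5 s.f.)

12131 N


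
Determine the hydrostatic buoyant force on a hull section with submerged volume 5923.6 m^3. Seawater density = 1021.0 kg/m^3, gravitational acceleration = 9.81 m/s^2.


Formula: Fb = rho * g * V
Substituting: Fb = 1021.0 * 9.81 * 5923.6
Intermediate: 1021.0 * 9.81 = 10016.01
Result: Fb = 10016.01 * 5923.6 ≈ 59331000 N (5 s.f.)

59331000 N


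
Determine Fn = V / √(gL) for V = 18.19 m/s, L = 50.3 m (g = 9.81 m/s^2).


Formula: Fn = V / sqrt(g * L)
Step 1 — g * L = 9.81 * 50.3 = 493.443
Step 2 — sqrt(g * L) = sqrt(493.443) = 22.213577
Step 3 — Fn = 18.19 / 22.213577 ≈ 0.81887 (5 s.f.)

0.81887


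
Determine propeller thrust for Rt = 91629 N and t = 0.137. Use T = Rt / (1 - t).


Formula: T = Rt / (1 - t)
Step 1 — (1 - t) = 1 - 0.137 = 0.863
Step 2 — T = 91629 / 0.863 ≈ 106170 N (5 s.f.)

106170 N


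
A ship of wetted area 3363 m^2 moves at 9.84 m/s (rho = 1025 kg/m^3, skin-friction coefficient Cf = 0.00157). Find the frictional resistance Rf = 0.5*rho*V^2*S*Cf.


Formula: Rf = 0.5 * rho * V^2 * S * Cf
Step 1 — V^2 = 9.84^2 = 96.8256
Step 2 — 0.5 * rho * V^2 = 0.5 * 1025 * 96.8256 = 49623.12
Step 3 — Rf = 49623.12 * 3363 * 0.00157 ≈ 262010 N (5 s.f.)

262010 N


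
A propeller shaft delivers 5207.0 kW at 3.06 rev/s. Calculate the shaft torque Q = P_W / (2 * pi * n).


Formula: Q = P_W / (2 * pi * n)
Step 1 — P_W = 5207.0 kW * 1000 = 5207000.0 W
Step 2 — 2 * pi * n = 2 * pi * 3.06 = 19.226547
Step 3 — Q = 5207000.0 / 19.226547 ≈ 270820 N·m (5 s.f.)

270820 N·m


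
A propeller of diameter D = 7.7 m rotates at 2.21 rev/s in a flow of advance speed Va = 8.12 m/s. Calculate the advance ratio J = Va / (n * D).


Formula: J = Va / (n * D)
Step 1 — n * D = 2.21 * 7.7 = 17.017
Step 2 — J = 8.12 / 17.017 ≈ 0.47717 (5 s.f.)

0.47717


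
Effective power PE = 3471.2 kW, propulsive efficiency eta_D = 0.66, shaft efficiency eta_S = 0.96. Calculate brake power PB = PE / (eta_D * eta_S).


Formula: PB = PE / (eta_D * eta_S)
Step 1 — combined efficiency = eta_D * eta_S = 0.66 * 0.96 = 0.6336
Step 2 — PB = 3471.2 / 0.6336 ≈ 5478.5 kW (5 s.f.)

5478.5 kW


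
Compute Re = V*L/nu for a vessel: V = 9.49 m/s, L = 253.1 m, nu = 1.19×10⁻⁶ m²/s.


Formula: Re = V * L / nu
Step 1 — V * L = 9.49 * 253.1 = 2401.919 m^2/s
Step 2 — Re = 2401.919 / 1.19e-6 = 2.02e+09

2.02e+09


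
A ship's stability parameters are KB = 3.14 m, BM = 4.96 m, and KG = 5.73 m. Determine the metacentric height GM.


Formula: GM = KB + BM - KG
Step 1 — KM = KB + BM = 3.14 + 4.96 = 8.1 m
Step 2 — GM = KM - KG = 8.1 - 5.73 = 2.37 m

2.37 m


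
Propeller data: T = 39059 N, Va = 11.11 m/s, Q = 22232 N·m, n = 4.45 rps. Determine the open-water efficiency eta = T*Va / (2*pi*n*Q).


Formula: eta = T * Va / (2 * pi * n * Q)
Step 1 — numerator = T * Va = 39059 * 11.11 = 433945.49
Step 2 — 2 * pi * n = 2 * pi * 4.45 = 27.960175
Step 3 — denominator = 27.960175 * 22232 = 621610.61
Step 4 — eta = 433945.49 / 621610.61 ≈ 0.69810 (5 s.f.)

0.69810


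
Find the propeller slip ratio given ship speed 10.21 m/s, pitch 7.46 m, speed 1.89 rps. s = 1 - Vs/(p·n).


Formula: s = 1 - Vs / (p * n)
Step 1 — p * n = 7.46 * 1.89 = 14.0994
Step 2 — Vs / (p*n) = 10.21 / 14.0994 = 0.724144 (6 d.p.)
Step 3 — s = 1 - 0.724144 = 0.275856

0.275856


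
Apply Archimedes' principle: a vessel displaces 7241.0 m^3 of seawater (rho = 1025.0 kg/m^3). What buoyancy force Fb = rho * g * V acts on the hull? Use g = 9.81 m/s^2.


Formula: Fb = rho * g * V
Substituting: Fb = 1025.0 * 9.81 * 7241.0
Intermediate: 1025.0 * 9.81 = 10055.25
Result: Fb = 10055.25 * 7241.0 ≈ 72810000 N (5 s.f.)

72810000 N


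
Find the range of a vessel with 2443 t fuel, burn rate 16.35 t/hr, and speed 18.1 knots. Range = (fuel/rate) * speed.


Formula: endurance = fuel / rate; range = endurance * speed
Step 1 — endurance = 2443 / 16.35 = 149.419 hours
Step 2 — range = 149.419 * 18.1 ≈ 2704.5 nautical miles (5 s.f.)

2704.5 NM


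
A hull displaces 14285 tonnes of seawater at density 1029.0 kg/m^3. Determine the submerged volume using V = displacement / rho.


Formula: V = mass / rho
Step 1 — convert tonnes to kg: 14285 t * 1000 = 14285000 kg
Step 2 — V = 14285000 / 1029.0 ≈ 13882 m^3 (5 s.f.)

13882 m^3


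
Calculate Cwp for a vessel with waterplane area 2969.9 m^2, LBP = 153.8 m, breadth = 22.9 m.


Formula: Cwp = Aw / (L * B)
Step 1 — L * B = 153.8 * 22.9 = 3522.02 m^2
Step 2 — Cwp = 2969.9 / 3522.02 ≈ 0.84324 (5 s.f.)

0.84324


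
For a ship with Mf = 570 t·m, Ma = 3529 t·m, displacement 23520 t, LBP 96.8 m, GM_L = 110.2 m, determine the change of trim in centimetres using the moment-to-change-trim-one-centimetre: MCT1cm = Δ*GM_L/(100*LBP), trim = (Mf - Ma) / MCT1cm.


Formula: net trimming moment = Mf - Ma; MCT1cm = Δ*GM_L/(100*LBP); trim = net moment / MCT1cm
Step 1 — net trimming moment = 570 - 3529 = -2959 t·m
Step 2 — MCT1cm = 23520 * 110.2 / (100 * 96.8) = 267.7587 t·m/cm
Step 3 — trim = -2959 / 267.7587 ≈ -11.051 cm (5 s.f.)

-11.051 cm


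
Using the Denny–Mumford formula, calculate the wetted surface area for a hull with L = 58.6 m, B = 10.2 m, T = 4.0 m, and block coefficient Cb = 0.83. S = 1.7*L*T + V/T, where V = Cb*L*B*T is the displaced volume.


Formula: S = 1.7*L*T + V/T with V = Cb*L*B*T, i.e. S = L * (1.7*T + Cb*B)
Step 1 — 1.7*T = 1.7 * 4.0 = 6.8 m
Step 2 — Cb*B = 0.83 * 10.2 = 8.466 m
Step 3 — 1.7*T + Cb*B = 6.8 + 8.466 = 15.266 m
Step 4 — S = 58.6 * 15.266 ≈ 894.59 m^2 (5 s.f.)

894.59 m^2


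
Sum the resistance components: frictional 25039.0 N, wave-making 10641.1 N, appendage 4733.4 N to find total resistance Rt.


Formula: Rt = Rf + Rw + Ra
Substituting: Rt = 25039.0 + 10641.1 + 4733.4
Result: Rt = 40413.5 N

40413.5 N


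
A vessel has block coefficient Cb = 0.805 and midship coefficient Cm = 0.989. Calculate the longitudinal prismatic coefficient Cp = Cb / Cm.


Formula: Cp = Cb / Cm
Substituting: Cp = 0.805 / 0.989
Result: Cp ≈ 0.81395 (5 s.f.)

0.81395


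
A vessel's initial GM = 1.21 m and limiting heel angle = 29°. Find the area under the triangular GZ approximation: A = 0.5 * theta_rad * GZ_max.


Formula: GZ_max = GM * sin(theta); Area = 0.5 * theta_rad * GZ_max
Step 1 — GZ_max = 1.21 * sin(29°) = 1.21 * 0.48481 = 0.58662 m
Step 2 — theta_rad = 29 * pi/180 = 0.506145 rad
Step 3 — Area = 0.5 * 0.506145 * 0.58662 ≈ 0.14846 m·rad (5 s.f.)

0.14846 m·rad


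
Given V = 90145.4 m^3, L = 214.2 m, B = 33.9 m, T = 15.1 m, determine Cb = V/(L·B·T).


Formula: Cb = V / (L * B * T)
Step 1 — L * B * T = 214.2 * 33.9 * 15.1 = 109646.838 m^3
Step 2 — Cb = 90145.4 / 109646.838 ≈ 0.82214 (5 s.f.)

0.82214


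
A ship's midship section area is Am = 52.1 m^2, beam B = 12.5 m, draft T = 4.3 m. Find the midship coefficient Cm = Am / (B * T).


Formula: Cm = Am / (B * T)
Step 1 — B * T = 12.5 * 4.3 = 53.75 m^2
Step 2 — Cm = 52.1 / 53.75 ≈ 0.96930 (5 s.f.)

0.96930


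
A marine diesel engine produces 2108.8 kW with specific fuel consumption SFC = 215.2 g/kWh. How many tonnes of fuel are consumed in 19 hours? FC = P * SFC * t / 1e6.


Formula: FC (tonnes) = P * SFC * t / 1,000,000
Step 1 — P * SFC * t = 2108.8 * 215.2 * 19 = 8622461.44 g
Step 2 — FC (tonnes) = 8622461.44 / 1,000,000 ≈ 8.6225 tonnes (5 s.f.)

8.6225 tonnes


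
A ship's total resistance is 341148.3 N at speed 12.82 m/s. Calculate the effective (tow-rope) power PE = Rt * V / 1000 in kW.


Formula: PE = Rt * V / 1000 (kW)
Step 1 — PE (W) = 341148.3 * 12.82 = 4373521.206 W
Step 2 — PE (kW) = 4373521.206 / 1000 ≈ 4373.5 kW (5 s.f.)

4373.5 kW


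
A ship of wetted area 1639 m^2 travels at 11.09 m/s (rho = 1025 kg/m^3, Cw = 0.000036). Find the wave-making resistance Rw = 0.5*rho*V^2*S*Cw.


Formula: Rw = 0.5 * rho * V^2 * S * Cw
Step 1 — V^2 = 11.09^2 = 122.9881
Step 2 — 0.5 * rho * V^2 = 0.5 * 1025 * 122.9881 = 63031.40125
Step 3 — Rw = 63031.40125 * 1639 * 0.000036 ≈ 3719.1 N (5 s.f.)

3719.1 N


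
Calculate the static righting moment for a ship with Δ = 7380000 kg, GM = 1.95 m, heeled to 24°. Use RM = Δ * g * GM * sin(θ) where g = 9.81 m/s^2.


Formula: GZ = GM * sin(theta); RM = disp * g * GZ
Step 1 — GZ = 1.95 * sin(24°) = 1.95 * 0.406737 = 0.793137 m
Step 2 — RM = 7380000 * 9.81 * 0.793137 ≈ 57421000 N·m (5 s.f.)

57421000 N·m


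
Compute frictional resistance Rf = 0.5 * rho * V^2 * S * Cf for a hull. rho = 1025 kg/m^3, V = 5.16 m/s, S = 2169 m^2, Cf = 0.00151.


Formula: Rf = 0.5 * rho * V^2 * S * Cf
Step 1 — V^2 = 5.16^2 = 26.6256
Step 2 — 0.5 * rho * V^2 = 0.5 * 1025 * 26.6256 = 13645.62
Step 3 — Rf = 13645.62 * 2169 * 0.00151 ≈ 44692 N (5 s.f.)

44692 N


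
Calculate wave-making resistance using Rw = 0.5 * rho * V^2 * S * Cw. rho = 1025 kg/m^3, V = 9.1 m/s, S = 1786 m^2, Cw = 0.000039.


Formula: Rw = 0.5 * rho * V^2 * S * Cw
Step 1 — V^2 = 9.1^2 = 82.81
Step 2 — 0.5 * rho * V^2 = 0.5 * 1025 * 82.81 = 42440.125
Step 3 — Rw = 42440.125 * 1786 * 0.000039 ≈ 2956.1 N (5 s.f.)

2956.1 N


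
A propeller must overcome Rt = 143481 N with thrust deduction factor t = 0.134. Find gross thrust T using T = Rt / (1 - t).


Formula: T = Rt / (1 - t)
Step 1 — (1 - t) = 1 - 0.134 = 0.866
Step 2 — T = 143481 / 0.866 ≈ 165680 N (5 s.f.)

165680 N


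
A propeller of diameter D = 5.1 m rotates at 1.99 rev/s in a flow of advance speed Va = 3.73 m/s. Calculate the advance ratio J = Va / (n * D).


Formula: J = Va / (n * D)
Step 1 — n * D = 1.99 * 5.1 = 10.149
Step 2 — J = 3.73 / 10.149 ≈ 0.36752 (5 s.f.)

0.36752


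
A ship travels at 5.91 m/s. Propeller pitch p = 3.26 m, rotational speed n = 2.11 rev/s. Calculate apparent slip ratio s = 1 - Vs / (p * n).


Formula: s = 1 - Vs / (p * n)
Step 1 — p * n = 3.26 * 2.11 = 6.8786
Step 2 — Vs / (p*n) = 5.91 / 6.8786 = 0.859186 (6 d.p.)
Step 3 — s = 1 - 0.859186 = 0.140814

0.140814


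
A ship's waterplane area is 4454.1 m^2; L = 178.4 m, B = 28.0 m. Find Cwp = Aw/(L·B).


Formula: Cwp = Aw / (L * B)
Step 1 — L * B = 178.4 * 28.0 = 4995.2 m^2
Step 2 — Cwp = 4454.1 / 4995.2 ≈ 0.89168 (5 s.f.)

0.89168


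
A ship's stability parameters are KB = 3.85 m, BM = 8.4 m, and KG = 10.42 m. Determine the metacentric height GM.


Formula: GM = KB + BM - KG
Step 1 — KM = KB + BM = 3.85 + 8.4 = 12.25 m
Step 2 — GM = KM - KG = 12.25 - 10.42 = 1.83 m

1.83 m


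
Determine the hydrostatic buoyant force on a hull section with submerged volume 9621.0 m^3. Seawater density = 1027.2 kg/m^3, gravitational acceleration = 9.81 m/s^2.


Formula: Fb = rho * g * V
Substituting: Fb = 1027.2 * 9.81 * 9621.0
Intermediate: 1027.2 * 9.81 = 10076.832
Result: Fb = 10076.832 * 9621.0 ≈ 96949000 N (5 s.f.)

96949000 N


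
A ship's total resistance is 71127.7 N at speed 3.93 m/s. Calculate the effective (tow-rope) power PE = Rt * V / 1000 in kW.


Formula: PE = Rt * V / 1000 (kW)
Step 1 — PE (W) = 71127.7 * 3.93 = 279531.861 W
Step 2 — PE (kW) = 279531.861 / 1000 ≈ 279.53 kW (5 s.f.)

279.53 kW


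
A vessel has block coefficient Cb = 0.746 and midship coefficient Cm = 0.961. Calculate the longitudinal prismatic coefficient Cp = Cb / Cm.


Formula: Cp = Cb / Cm
Substituting: Cp = 0.746 / 0.961
Result: Cp ≈ 0.77627 (5 s.f.)

0.77627


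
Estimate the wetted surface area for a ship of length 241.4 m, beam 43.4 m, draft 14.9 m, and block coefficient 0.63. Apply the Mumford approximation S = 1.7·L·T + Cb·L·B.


Formula: S = 1.7*L*T + V/T with V = Cb*L*B*T, i.e. S = L * (1.7*T + Cb*B)
Step 1 — 1.7*T = 1.7 * 14.9 = 25.33 m
Step 2 — Cb*B = 0.63 * 43.4 = 27.342 m
Step 3 — 1.7*T + Cb*B = 25.33 + 27.342 = 52.672 m
Step 4 — S = 241.4 * 52.672 ≈ 12715 m^2 (5 s.f.)

12715 m^2


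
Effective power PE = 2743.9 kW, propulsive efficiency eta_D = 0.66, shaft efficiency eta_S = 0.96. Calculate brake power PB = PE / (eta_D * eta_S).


Formula: PB = PE / (eta_D * eta_S)
Step 1 — combined efficiency = eta_D * eta_S = 0.66 * 0.96 = 0.6336
Step 2 — PB = 2743.9 / 0.6336 ≈ 4330.7 kW (5 s.f.)

4330.7 kW


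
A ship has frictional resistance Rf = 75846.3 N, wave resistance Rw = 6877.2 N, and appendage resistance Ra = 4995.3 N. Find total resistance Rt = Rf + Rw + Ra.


Formula: Rt = Rf + Rw + Ra
Substituting: Rt = 75846.3 + 6877.2 + 4995.3
Result: Rt = 87718.8 N

87718.8 N


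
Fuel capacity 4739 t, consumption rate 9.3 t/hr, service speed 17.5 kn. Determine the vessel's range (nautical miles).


Formula: endurance = fuel / rate; range = endurance * speed
Step 1 — endurance = 4739 / 9.3 = 509.5699 hours
Step 2 — range = 509.5699 * 17.5 ≈ 8917.5 nautical miles (5 s.f.)

8917.5 NM


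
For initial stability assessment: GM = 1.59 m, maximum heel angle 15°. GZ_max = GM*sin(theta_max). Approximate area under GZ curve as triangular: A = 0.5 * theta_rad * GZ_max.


Formula: GZ_max = GM * sin(theta); Area = 0.5 * theta_rad * GZ_max
Step 1 — GZ_max = 1.59 * sin(15°) = 1.59 * 0.258819 = 0.411522 m
Step 2 — theta_rad = 15 * pi/180 = 0.261799 rad
Step 3 — Area = 0.5 * 0.261799 * 0.411522 ≈ 0.053868 m·rad (5 s.f.)

0.053868 m·rad


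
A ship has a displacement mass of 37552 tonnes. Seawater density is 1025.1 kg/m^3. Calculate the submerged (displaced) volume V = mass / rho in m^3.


Formula: V = mass / rho
Step 1 — convert tonnes to kg: 37552 t * 1000 = 37552000 kg
Step 2 — V = 37552000 / 1025.1 ≈ 36633 m^3 (5 s.f.)

36633 m^3


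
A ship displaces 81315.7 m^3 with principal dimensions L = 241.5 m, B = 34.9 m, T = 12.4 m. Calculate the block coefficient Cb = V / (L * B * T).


Formula: Cb = V / (L * B * T)
Step 1 — L * B * T = 241.5 * 34.9 * 12.4 = 104511.54 m^3
Step 2 — Cb = 81315.7 / 104511.54 ≈ 0.77805 (5 s.f.)

0.77805


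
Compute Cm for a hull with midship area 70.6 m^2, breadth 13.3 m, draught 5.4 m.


Formula: Cm = Am / (B * T)
Step 1 — B * T = 13.3 * 5.4 = 71.82 m^2
Step 2 — Cm = 70.6 / 71.82 ≈ 0.98301 (5 s.f.)

0.98301


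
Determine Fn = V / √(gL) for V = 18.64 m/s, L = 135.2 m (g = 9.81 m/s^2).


Formula: Fn = V / sqrt(g * L)
Step 1 — g * L = 9.81 * 135.2 = 1326.312
Step 2 — sqrt(g * L) = sqrt(1326.312) = 36.418567
Step 3 — Fn = 18.64 / 36.418567 ≈ 0.51183 (5 s.f.)

0.51183


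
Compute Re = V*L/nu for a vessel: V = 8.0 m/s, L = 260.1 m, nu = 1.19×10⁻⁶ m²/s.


Formula: Re = V * L / nu
Step 1 — V * L = 8.0 * 260.1 = 2080.8 m^2/s
Step 2 — Re = 2080.8 / 1.19e-6 = 1.75e+09

1.75e+09


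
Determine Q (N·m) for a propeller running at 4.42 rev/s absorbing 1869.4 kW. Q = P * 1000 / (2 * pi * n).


Formula: Q = P_W / (2 * pi * n)
Step 1 — P_W = 1869.4 kW * 1000 = 1869400.0 W
Step 2 — 2 * pi * n = 2 * pi * 4.42 = 27.771679
Step 3 — Q = 1869400.0 / 27.771679 ≈ 67313 N·m (5 s.f.)

67313 N·m


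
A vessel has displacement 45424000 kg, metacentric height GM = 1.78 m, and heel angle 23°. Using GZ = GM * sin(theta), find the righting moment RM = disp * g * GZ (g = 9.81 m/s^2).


Formula: GZ = GM * sin(theta); RM = disp * g * GZ
Step 1 — GZ = 1.78 * sin(23°) = 1.78 * 0.390731 = 0.695501 m
Step 2 — RM = 45424000 * 9.81 * 0.695501 ≈ 309920000 N·m (5 s.f.)

309920000 N·m


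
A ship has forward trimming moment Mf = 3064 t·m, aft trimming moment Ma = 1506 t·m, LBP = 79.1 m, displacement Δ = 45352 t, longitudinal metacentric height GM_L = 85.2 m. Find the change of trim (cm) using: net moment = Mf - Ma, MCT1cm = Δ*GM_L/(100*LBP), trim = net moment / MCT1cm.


Formula: net trimming moment = Mf - Ma; MCT1cm = Δ*GM_L/(100*LBP); trim = net moment / MCT1cm
Step 1 — net trimming moment = 3064 - 1506 = 1558 t·m
Step 2 — MCT1cm = 45352 * 85.2 / (100 * 79.1) = 488.4944 t·m/cm
Step 3 — trim = 1558 / 488.4944 ≈ 3.1894 cm (5 s.f.)

3.1894 cm


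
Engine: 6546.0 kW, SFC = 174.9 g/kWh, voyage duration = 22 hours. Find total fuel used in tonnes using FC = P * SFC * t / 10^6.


Formula: FC (tonnes) = P * SFC * t / 1,000,000
Step 1 — P * SFC * t = 6546.0 * 174.9 * 22 = 25187698.8 g
Step 2 — FC (tonnes) = 25187698.8 / 1,000,000 ≈ 25.188 tonnes (5 s.f.)

25.188 tonnes


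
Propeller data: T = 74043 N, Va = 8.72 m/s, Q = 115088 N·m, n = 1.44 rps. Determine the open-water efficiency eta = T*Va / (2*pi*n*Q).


Formula: eta = T * Va / (2 * pi * n * Q)
Step 1 — numerator = T * Va = 74043 * 8.72 = 645654.96
Step 2 — 2 * pi * n = 2 * pi * 1.44 = 9.047787
Step 3 — denominator = 9.047787 * 115088 = 1041291.71
Step 4 — eta = 645654.96 / 1041291.71 ≈ 0.62005 (5 s.f.)

0.62005


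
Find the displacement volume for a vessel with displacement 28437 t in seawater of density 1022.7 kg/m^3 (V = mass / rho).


Formula: V = mass / rho
Step 1 — convert tonnes to kg: 28437 t * 1000 = 28437000 kg
Step 2 — V = 28437000 / 1022.7 ≈ 27806 m^3 (5 s.f.)

27806 m^3


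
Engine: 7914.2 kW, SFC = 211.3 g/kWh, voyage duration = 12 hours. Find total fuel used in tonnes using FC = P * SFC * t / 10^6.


Formula: FC (tonnes) = P * SFC * t / 1,000,000
Step 1 — P * SFC * t = 7914.2 * 211.3 * 12 = 20067245.52 g
Step 2 — FC (tonnes) = 20067245.52 / 1,000,000 ≈ 20.067 tonnes (5 s.f.)

20.067 tonnes


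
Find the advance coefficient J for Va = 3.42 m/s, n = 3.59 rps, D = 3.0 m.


Formula: J = Va / (n * D)
Step 1 — n * D = 3.59 * 3.0 = 10.77
Step 2 — J = 3.42 / 10.77 ≈ 0.31755 (5 s.f.)

0.31755


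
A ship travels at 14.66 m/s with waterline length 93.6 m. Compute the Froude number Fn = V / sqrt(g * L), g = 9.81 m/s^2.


Formula: Fn = V / sqrt(g * L)
Step 1 — g * L = 9.81 * 93.6 = 918.216
Step 2 — sqrt(g * L) = sqrt(918.216) = 30.302079
Step 3 — Fn = 14.66 / 30.302079 ≈ 0.48380 (5 s.f.)

0.48380


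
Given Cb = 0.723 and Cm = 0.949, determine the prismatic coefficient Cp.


Formula: Cp = Cb / Cm
Substituting: Cp = 0.723 / 0.949
Result: Cp ≈ 0.76185 (5 s.f.)

0.76185


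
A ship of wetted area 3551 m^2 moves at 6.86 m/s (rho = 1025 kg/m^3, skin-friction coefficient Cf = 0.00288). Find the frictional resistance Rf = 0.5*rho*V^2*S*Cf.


Formula: Rf = 0.5 * rho * V^2 * S * Cf
Step 1 — V^2 = 6.86^2 = 47.0596
Step 2 — 0.5 * rho * V^2 = 0.5 * 1025 * 47.0596 = 24118.045
Step 3 — Rf = 24118.045 * 3551 * 0.00288 ≈ 246650 N (5 s.f.)

246650 N


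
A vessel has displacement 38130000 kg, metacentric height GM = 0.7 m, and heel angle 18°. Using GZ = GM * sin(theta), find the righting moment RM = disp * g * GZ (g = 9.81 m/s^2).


Formula: GZ = GM * sin(theta); RM = disp * g * GZ
Step 1 — GZ = 0.7 * sin(18°) = 0.7 * 0.309017 = 0.216312 m
Step 2 — RM = 38130000 * 9.81 * 0.216312 ≈ 80913000 N·m (5 s.f.)

80913000 N·m


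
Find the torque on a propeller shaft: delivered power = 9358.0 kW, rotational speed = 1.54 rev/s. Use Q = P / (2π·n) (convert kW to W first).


Formula: Q = P_W / (2 * pi * n)
Step 1 — P_W = 9358.0 kW * 1000 = 9358000.0 W
Step 2 — 2 * pi * n = 2 * pi * 1.54 = 9.676105
Step 3 — Q = 9358000.0 / 9.676105 ≈ 967120 N·m (5 s.f.)

967120 N·m


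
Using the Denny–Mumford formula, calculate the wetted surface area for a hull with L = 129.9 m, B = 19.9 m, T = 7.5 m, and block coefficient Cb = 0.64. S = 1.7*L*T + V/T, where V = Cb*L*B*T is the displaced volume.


Formula: S = 1.7*L*T + V/T with V = Cb*L*B*T, i.e. S = L * (1.7*T + Cb*B)
Step 1 — 1.7*T = 1.7 * 7.5 = 12.75 m
Step 2 — Cb*B = 0.64 * 19.9 = 12.736 m
Step 3 — 1.7*T + Cb*B = 12.75 + 12.736 = 25.486 m
Step 4 — S = 129.9 * 25.486 ≈ 3310.6 m^2 (5 s.f.)

3310.6 m^2


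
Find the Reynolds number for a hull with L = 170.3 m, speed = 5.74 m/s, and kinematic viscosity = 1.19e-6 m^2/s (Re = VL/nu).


Formula: Re = V * L / nu
Step 1 — V * L = 5.74 * 170.3 = 977.522 m^2/s
Step 2 — Re = 977.522 / 1.19e-6 = 8.21e+08

8.21e+08


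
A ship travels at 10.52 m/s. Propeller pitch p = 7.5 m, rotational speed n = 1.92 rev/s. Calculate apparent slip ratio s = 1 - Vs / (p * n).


Formula: s = 1 - Vs / (p * n)
Step 1 — p * n = 7.5 * 1.92 = 14.4
Step 2 — Vs / (p*n) = 10.52 / 14.4 = 0.730556 (6 d.p.)
Step 3 — s = 1 - 0.730556 = 0.269444

0.269444


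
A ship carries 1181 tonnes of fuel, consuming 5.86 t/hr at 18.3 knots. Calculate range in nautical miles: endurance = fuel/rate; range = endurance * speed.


Formula: endurance = fuel / rate; range = endurance * speed
Step 1 — endurance = 1181 / 5.86 = 201.5358 hours
Step 2 — range = 201.5358 * 18.3 ≈ 3688.1 nautical miles (5 s.f.)

3688.1 NM


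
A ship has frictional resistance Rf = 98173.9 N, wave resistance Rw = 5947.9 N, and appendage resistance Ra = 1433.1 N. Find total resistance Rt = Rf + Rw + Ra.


Formula: Rt = Rf + Rw + Ra
Substituting: Rt = 98173.9 + 5947.9 + 1433.1
Result: Rt = 105554.9 N

105554.9 N


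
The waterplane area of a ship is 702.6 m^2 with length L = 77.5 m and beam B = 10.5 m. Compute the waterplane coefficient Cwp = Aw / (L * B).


Formula: Cwp = Aw / (L * B)
Step 1 — L * B = 77.5 * 10.5 = 813.75 m^2
Step 2 — Cwp = 702.6 / 813.75 ≈ 0.86341 (5 s.f.)

0.86341


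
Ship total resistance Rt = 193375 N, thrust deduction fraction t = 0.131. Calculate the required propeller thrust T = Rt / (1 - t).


Formula: T = Rt / (1 - t)
Step 1 — (1 - t) = 1 - 0.131 = 0.869
Step 2 — T = 193375 / 0.869 ≈ 222530 N (5 s.f.)

222530 N


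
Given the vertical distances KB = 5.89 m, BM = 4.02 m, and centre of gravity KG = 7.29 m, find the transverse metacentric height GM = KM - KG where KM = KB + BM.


Formula: GM = KB + BM - KG
Step 1 — KM = KB + BM = 5.89 + 4.02 = 9.91 m
Step 2 — GM = KM - KG = 9.91 - 7.29 = 2.62 m

2.62 m


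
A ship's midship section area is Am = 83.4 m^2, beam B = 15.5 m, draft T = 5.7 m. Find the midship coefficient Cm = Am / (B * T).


Formula: Cm = Am / (B * T)
Step 1 — B * T = 15.5 * 5.7 = 88.35 m^2
Step 2 — Cm = 83.4 / 88.35 ≈ 0.94397 (5 s.f.)

0.94397


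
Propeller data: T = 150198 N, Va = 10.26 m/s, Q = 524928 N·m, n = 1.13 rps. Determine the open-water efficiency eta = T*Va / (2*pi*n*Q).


Formula: eta = T * Va / (2 * pi * n * Q)
Step 1 — numerator = T * Va = 150198 * 10.26 = 1541031.48
Step 2 — 2 * pi * n = 2 * pi * 1.13 = 7.099999
Step 3 — denominator = 7.099999 * 524928 = 3726988.28
Step 4 — eta = 1541031.48 / 3726988.28 ≈ 0.41348 (5 s.f.)

0.41348


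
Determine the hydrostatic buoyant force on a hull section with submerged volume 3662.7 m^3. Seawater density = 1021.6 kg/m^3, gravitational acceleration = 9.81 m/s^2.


Formula: Fb = rho * g * V
Substituting: Fb = 1021.6 * 9.81 * 3662.7
Intermediate: 1021.6 * 9.81 = 10021.896
Result: Fb = 10021.896 * 3662.7 ≈ 36707000 N (5 s.f.)

36707000 N


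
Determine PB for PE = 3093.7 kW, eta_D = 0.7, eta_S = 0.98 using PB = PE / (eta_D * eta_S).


Formula: PB = PE / (eta_D * eta_S)
Step 1 — combined efficiency = eta_D * eta_S = 0.7 * 0.98 = 0.686
Step 2 — PB = 3093.7 / 0.686 ≈ 4509.8 kW (5 s.f.)

4509.8 kW


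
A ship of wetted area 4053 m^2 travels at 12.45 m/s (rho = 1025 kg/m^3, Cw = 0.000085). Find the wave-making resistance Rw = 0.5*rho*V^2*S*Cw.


Formula: Rw = 0.5 * rho * V^2 * S * Cw
Step 1 — V^2 = 12.45^2 = 155.0025
Step 2 — 0.5 * rho * V^2 = 0.5 * 1025 * 155.0025 = 79438.78125
Step 3 — Rw = 79438.78125 * 4053 * 0.000085 ≈ 27367 N (5 s.f.)

27367 N


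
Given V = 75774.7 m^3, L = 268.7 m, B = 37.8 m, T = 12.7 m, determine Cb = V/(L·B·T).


Formula: Cb = V / (L * B * T)
Step 1 — L * B * T = 268.7 * 37.8 * 12.7 = 128992.122 m^3
Step 2 — Cb = 75774.7 / 128992.122 ≈ 0.58744 (5 s.f.)

0.58744
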